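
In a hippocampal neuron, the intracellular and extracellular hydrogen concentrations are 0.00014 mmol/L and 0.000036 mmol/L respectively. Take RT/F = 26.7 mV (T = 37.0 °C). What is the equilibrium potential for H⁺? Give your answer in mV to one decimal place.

E = (26.7/z) · ln([H⁺]_out/[H⁺]_in) with z = +1.
= (26.7/1) · ln(0.000036/0.00014) = 26.70 · ln(0.2571)
= 26.70 · (-1.3581) = -36.26 mV

-36.3 mV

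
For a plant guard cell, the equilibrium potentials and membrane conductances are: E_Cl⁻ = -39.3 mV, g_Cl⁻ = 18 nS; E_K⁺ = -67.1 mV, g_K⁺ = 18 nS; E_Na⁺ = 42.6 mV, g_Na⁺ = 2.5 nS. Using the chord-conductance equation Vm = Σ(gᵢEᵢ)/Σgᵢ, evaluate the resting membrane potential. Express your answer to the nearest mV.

Σ gᵢEᵢ = 18·(-39.3) + 18·(-67.1) + 2.5·(42.6) = -1808.70
Σ gᵢ = 18 + 18 + 2.5 = 38.5
Vm = -1808.70 / 38.5 = -46.98 mV

-47 mV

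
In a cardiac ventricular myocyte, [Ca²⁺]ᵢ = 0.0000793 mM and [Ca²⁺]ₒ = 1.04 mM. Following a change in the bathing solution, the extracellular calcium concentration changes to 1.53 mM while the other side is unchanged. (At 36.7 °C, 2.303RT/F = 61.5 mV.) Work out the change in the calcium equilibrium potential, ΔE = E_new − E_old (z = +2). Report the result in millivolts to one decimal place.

E_old = (61.5/2)·log₁₀(1.04/0.0000793) = 126.62 mV
E_new = (61.5/2)·log₁₀(1.53/0.0000793) = 131.78 mV
ΔE = 131.78 − (126.62) = 5.16 mV

5.2 mV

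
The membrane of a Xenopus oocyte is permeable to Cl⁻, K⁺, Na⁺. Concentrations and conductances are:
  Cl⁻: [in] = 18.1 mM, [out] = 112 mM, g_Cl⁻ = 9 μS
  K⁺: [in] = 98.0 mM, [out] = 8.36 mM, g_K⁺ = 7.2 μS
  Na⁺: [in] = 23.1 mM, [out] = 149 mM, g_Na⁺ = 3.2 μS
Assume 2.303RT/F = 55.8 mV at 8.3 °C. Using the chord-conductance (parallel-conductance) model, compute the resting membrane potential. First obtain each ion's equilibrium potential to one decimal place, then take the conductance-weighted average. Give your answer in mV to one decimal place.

-35.2 mV

E_Cl⁻ = (55.8/-1)·log₁₀(112/18.1) = -44.2 mV
E_K⁺ = (55.8/1)·log₁₀(8.36/98.0) = -59.7 mV
E_Na⁺ = (55.8/1)·log₁₀(149/23.1) = 45.2 mV
Vm = (Σ gᵢEᵢ)/(Σ gᵢ) = (9·-44.2 + 7.2·-59.7 + 3.2·45.2) / (9 + 7.2 + 3.2)
= -683.00 / 19.4 = -35.21 mV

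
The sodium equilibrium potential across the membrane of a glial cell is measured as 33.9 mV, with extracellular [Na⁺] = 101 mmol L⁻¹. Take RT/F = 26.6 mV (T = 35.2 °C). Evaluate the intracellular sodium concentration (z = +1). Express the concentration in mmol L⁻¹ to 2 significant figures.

28 mmol L⁻¹

Nernst: E = (26.6/1) · ln([out]/[in]), so ln([out]/[in]) = 33.9 × 1 / 26.6 = 1.2744.
[out]/[in] = e^(1.2744) = 3.577.
[in] = 101 / 3.577 = 28.24 mmol L⁻¹.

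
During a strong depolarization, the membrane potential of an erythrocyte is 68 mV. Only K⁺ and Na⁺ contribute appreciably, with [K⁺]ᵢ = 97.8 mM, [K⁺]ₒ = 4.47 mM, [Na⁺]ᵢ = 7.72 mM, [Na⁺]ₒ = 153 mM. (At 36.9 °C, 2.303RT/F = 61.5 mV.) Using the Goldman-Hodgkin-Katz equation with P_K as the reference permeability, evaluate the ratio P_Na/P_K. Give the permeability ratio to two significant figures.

23

Let α = P_Na/P_K. GHK: Vm = 61.5·log₁₀[(Kₒ + α·Naₒ)/(Kᵢ + α·Naᵢ)].
10^(Vm/61.5) = 10^(68.0/61.5) = 12.755
So 12.755·(Kᵢ + α·Naᵢ) = Kₒ + α·Naₒ → α = (12.755·97.8 − 4.47) / (153.0 − 12.755·7.72)
α = (1247 − 4.47) / (153.0 − 98.47) = 1243/54.53 = 22.8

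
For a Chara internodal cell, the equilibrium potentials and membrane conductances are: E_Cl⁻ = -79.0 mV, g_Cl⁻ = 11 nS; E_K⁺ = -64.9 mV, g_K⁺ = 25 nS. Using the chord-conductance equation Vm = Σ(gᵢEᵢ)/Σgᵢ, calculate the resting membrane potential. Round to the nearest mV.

-69 mV

Σ gᵢEᵢ = 11·(-79.0) + 25·(-64.9) = -2491.50
Σ gᵢ = 11 + 25 = 36
Vm = -2491.50 / 36 = -69.21 mV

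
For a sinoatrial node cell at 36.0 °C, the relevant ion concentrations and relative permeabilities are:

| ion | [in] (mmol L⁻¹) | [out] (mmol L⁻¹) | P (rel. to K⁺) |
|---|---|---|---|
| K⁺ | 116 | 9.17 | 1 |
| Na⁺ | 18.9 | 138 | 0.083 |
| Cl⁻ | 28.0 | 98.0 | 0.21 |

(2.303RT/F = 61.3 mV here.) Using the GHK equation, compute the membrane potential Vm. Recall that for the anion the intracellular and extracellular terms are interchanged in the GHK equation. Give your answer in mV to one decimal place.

Vm = 61.3 · log₁₀[(Σ P·[cation]ₒ + Σ P·[anion]ᵢ) / (Σ P·[cation]ᵢ + Σ P·[anion]ₒ)]
Numerator = 1×9.17 + 0.083×138 + 0.21×28.0 = 26.5
Denominator = 1×116 + 0.083×18.9 + 0.21×98.0 = 138.1
Vm = 61.3 · log₁₀(0.19185) = 61.3 × (-0.7170) = -43.95 mV

-44.0 mV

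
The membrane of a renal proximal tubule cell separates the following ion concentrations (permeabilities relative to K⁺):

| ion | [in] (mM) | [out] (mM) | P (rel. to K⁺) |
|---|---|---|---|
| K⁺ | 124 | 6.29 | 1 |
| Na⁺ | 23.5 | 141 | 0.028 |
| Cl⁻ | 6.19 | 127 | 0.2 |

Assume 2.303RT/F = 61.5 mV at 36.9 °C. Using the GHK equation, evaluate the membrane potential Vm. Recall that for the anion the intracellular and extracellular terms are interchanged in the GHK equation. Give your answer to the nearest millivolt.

Vm = 61.5 · log₁₀[(Σ P·[cation]ₒ + Σ P·[anion]ᵢ) / (Σ P·[cation]ᵢ + Σ P·[anion]ₒ)]
Numerator = 1×6.29 + 0.028×141 + 0.2×6.19 = 11.48
Denominator = 1×124 + 0.028×23.5 + 0.2×127 = 150.1
Vm = 61.5 · log₁₀(0.076477) = 61.5 × (-1.1165) = -68.66 mV

-69 mV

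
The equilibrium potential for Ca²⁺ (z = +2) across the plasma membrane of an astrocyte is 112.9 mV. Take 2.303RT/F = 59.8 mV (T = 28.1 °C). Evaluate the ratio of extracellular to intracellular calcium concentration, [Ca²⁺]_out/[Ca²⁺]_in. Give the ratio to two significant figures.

6000

log₁₀([out]/[in]) = E·z/(59.8) = 112.9 × 2 / 59.8 = 3.7759
[out]/[in] = 10^(3.7759) = 5969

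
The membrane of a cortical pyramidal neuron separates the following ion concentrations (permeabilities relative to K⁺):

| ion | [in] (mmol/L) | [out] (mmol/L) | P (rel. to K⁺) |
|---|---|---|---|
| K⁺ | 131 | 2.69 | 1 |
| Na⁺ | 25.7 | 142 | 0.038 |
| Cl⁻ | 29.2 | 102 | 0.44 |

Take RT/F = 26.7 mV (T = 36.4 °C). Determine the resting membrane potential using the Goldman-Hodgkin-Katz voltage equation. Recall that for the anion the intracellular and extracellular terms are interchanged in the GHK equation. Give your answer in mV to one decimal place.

-57.0 mV

Vm = 26.7 · ln[(Σ P·[cation]ₒ + Σ P·[anion]ᵢ) / (Σ P·[cation]ᵢ + Σ P·[anion]ₒ)]
Numerator = 1×2.69 + 0.038×142 + 0.44×29.2 = 20.93
Denominator = 1×131 + 0.038×25.7 + 0.44×102 = 176.9
Vm = 26.7 · ln(0.11837) = 26.7 × (-2.1340) = -56.98 mV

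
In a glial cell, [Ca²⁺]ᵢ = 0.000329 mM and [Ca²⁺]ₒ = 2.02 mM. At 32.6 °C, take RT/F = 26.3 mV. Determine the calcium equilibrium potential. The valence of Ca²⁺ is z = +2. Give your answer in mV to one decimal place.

E = (26.3/z) · ln([Ca²⁺]_out/[Ca²⁺]_in) with z = +2.
= (26.3/2) · ln(2.02/0.000329) = 13.15 · ln(6140)
= 13.15 · (8.7226) = 114.70 mV

114.7 mV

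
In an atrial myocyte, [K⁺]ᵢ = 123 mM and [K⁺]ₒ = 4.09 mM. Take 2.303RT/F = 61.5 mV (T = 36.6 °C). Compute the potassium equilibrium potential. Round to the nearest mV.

E = (61.5/z) · log₁₀([K⁺]_out/[K⁺]_in) with z = +1.
= (61.5/1) · log₁₀(4.09/123) = 61.50 · log₁₀(0.03325)
= 61.50 · (-1.4782) = -90.91 mV

-91 mV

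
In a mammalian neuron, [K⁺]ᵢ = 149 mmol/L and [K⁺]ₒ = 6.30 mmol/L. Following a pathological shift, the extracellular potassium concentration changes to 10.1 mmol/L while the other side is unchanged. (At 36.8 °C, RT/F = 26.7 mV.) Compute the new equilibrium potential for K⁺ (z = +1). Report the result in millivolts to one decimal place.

After the shift: [K⁺]_out = 10.1, [K⁺]_in = 149 mmol/L.
E_new = (26.7/1)·ln(10.1/149) = 26.70 · (-2.6914) = -71.86 mV

-71.9 mV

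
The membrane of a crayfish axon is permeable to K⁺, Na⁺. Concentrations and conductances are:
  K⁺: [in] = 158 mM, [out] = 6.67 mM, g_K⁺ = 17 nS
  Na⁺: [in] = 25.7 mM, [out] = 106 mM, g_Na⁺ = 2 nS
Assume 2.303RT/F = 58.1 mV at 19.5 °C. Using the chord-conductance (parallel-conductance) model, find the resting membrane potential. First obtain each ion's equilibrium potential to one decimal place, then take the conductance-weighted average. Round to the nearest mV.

-68 mV

E_K⁺ = (58.1/1)·log₁₀(6.67/158) = -79.9 mV
E_Na⁺ = (58.1/1)·log₁₀(106/25.7) = 35.8 mV
Vm = (Σ gᵢEᵢ)/(Σ gᵢ) = (17·-79.9 + 2·35.8) / (17 + 2)
= -1286.70 / 19 = -67.72 mV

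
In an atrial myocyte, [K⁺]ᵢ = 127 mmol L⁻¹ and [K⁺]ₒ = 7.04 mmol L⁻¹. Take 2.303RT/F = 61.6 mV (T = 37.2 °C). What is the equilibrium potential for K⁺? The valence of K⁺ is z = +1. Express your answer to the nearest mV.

-77 mV

E = (61.6/z) · log₁₀([K⁺]_out/[K⁺]_in) with z = +1.
= (61.6/1) · log₁₀(7.04/127) = 61.60 · log₁₀(0.05543)
= 61.60 · (-1.2562) = -77.38 mV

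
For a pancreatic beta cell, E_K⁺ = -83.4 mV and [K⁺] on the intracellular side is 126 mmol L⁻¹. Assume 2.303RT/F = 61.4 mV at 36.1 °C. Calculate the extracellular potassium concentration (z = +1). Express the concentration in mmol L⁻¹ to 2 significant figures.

Nernst: E = (61.4/1) · log₁₀([out]/[in]), so log₁₀([out]/[in]) = -83.4 × 1 / 61.4 = -1.3583.
[out]/[in] = 10^(-1.3583) = 0.04382.
[out] = 0.04382 × 126 = 5.522 mmol L⁻¹.

5.5 mmol L⁻¹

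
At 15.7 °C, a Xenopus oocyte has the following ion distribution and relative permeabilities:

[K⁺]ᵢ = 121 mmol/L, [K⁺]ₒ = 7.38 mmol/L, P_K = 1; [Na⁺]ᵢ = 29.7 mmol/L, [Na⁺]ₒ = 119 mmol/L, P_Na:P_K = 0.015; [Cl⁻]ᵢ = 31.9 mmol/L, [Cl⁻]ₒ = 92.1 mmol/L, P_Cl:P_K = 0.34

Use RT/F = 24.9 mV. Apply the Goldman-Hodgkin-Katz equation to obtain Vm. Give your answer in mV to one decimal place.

-50.6 mV

Vm = 24.9 · ln[(Σ P·[cation]ₒ + Σ P·[anion]ᵢ) / (Σ P·[cation]ᵢ + Σ P·[anion]ₒ)]
Numerator = 1×7.38 + 0.015×119 + 0.34×31.9 = 20.01
Denominator = 1×121 + 0.015×29.7 + 0.34×92.1 = 152.8
Vm = 24.9 · ln(0.131) = 24.9 × (-2.0326) = -50.61 mV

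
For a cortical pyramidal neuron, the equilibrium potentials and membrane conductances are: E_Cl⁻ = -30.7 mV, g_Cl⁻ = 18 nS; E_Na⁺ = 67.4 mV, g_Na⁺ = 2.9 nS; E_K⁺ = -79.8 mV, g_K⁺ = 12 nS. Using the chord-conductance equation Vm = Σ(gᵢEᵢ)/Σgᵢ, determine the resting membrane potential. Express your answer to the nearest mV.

-40 mV

Σ gᵢEᵢ = 18·(-30.7) + 2.9·(67.4) + 12·(-79.8) = -1314.74
Σ gᵢ = 18 + 2.9 + 12 = 32.9
Vm = -1314.74 / 32.9 = -39.96 mV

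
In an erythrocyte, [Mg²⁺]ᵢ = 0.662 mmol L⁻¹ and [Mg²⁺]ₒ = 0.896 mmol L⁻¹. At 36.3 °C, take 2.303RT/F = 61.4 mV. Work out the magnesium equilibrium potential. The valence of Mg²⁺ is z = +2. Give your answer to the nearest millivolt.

E = (61.4/z) · log₁₀([Mg²⁺]_out/[Mg²⁺]_in) with z = +2.
= (61.4/2) · log₁₀(0.896/0.662) = 30.70 · log₁₀(1.353)
= 30.70 · (0.1315) = 4.04 mV

4 mV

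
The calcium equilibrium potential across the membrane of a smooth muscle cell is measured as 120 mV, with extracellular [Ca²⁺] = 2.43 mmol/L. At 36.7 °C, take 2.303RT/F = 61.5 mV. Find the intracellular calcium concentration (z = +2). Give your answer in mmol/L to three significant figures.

Nernst: E = (61.5/2) · log₁₀([out]/[in]), so log₁₀([out]/[in]) = 120.0 × 2 / 61.5 = 3.9024.
[out]/[in] = 10^(3.9024) = 7988.
[in] = 2.43 / 7988 = 0.0003042 mmol/L.

0.000304 mmol/L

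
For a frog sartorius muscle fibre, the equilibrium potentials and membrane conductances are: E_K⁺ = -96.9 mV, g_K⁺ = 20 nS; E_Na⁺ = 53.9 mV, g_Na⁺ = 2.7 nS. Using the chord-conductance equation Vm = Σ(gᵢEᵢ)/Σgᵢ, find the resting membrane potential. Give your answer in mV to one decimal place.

-79.0 mV

Σ gᵢEᵢ = 20·(-96.9) + 2.7·(53.9) = -1792.47
Σ gᵢ = 20 + 2.7 = 22.7
Vm = -1792.47 / 22.7 = -78.96 mV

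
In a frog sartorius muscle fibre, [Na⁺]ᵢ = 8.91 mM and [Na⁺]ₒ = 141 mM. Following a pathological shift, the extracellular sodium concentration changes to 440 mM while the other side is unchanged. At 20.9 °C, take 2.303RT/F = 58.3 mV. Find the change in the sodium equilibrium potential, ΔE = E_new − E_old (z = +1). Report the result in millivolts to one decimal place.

28.8 mV

E_old = (58.3/1)·log₁₀(141/8.91) = 69.92 mV
E_new = (58.3/1)·log₁₀(440/8.91) = 98.74 mV
ΔE = 98.74 − (69.92) = 28.81 mV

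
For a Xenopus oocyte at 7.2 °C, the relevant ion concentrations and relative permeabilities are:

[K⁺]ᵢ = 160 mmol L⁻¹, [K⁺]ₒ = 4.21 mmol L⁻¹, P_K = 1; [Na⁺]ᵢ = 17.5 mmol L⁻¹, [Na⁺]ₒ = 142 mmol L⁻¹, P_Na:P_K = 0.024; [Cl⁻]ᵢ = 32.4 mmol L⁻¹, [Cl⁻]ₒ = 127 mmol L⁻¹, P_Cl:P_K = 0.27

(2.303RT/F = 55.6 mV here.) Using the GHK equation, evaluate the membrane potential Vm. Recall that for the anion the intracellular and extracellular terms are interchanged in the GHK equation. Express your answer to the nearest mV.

-60 mV

Vm = 55.6 · log₁₀[(Σ P·[cation]ₒ + Σ P·[anion]ᵢ) / (Σ P·[cation]ᵢ + Σ P·[anion]ₒ)]
Numerator = 1×4.21 + 0.024×142 + 0.27×32.4 = 16.37
Denominator = 1×160 + 0.024×17.5 + 0.27×127 = 194.7
Vm = 55.6 · log₁₀(0.084053) = 55.6 × (-1.0754) = -59.79 mV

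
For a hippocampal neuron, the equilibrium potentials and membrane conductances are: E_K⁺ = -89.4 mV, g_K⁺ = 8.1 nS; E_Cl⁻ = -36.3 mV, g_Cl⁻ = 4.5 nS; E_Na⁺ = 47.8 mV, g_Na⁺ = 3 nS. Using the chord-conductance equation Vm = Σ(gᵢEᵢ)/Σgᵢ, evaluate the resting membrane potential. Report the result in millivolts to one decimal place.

-47.7 mV

Σ gᵢEᵢ = 8.1·(-89.4) + 4.5·(-36.3) + 3·(47.8) = -744.09
Σ gᵢ = 8.1 + 4.5 + 3 = 15.6
Vm = -744.09 / 15.6 = -47.70 mV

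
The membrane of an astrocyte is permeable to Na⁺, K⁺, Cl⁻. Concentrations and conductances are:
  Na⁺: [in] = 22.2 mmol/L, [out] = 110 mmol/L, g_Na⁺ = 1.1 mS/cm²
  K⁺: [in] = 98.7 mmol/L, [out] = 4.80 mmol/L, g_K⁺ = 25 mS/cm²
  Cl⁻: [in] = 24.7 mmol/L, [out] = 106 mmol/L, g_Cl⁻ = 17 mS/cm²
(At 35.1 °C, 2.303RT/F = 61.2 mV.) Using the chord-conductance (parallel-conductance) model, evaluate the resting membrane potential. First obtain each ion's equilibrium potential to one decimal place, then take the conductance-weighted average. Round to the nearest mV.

-61 mV

E_Na⁺ = (61.2/1)·log₁₀(110/22.2) = 42.5 mV
E_K⁺ = (61.2/1)·log₁₀(4.80/98.7) = -80.4 mV
E_Cl⁻ = (61.2/-1)·log₁₀(106/24.7) = -38.7 mV
Vm = (Σ gᵢEᵢ)/(Σ gᵢ) = (1.1·42.5 + 25·-80.4 + 17·-38.7) / (1.1 + 25 + 17)
= -2621.15 / 43.1 = -60.82 mV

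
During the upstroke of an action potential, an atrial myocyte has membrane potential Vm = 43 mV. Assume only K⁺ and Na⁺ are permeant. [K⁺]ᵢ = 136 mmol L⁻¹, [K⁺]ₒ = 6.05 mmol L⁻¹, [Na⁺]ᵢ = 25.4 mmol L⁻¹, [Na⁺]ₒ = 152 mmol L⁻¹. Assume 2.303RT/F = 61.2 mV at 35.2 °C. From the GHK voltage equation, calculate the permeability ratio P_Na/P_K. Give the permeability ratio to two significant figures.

28

Let α = P_Na/P_K. GHK: Vm = 61.2·log₁₀[(Kₒ + α·Naₒ)/(Kᵢ + α·Naᵢ)].
10^(Vm/61.2) = 10^(43.0/61.2) = 5.0421
So 5.0421·(Kᵢ + α·Naᵢ) = Kₒ + α·Naₒ → α = (5.0421·136.0 − 6.05) / (152.0 − 5.0421·25.4)
α = (685.7 − 6.05) / (152.0 − 128.1) = 679.7/23.93 = 28.4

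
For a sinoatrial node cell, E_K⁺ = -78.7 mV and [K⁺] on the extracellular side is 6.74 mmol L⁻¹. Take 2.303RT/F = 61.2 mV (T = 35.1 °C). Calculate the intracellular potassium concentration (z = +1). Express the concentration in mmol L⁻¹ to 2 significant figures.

130 mmol L⁻¹

Nernst: E = (61.2/1) · log₁₀([out]/[in]), so log₁₀([out]/[in]) = -78.7 × 1 / 61.2 = -1.2859.
[out]/[in] = 10^(-1.2859) = 0.05177.
[in] = 6.74 / 0.05177 = 130.2 mmol L⁻¹.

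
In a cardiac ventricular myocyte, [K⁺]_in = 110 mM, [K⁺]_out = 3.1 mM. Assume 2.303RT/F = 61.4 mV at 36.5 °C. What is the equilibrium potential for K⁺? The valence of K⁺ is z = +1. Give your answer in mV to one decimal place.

-95.2 mV

E = (61.4/z) · log₁₀([K⁺]_out/[K⁺]_in) with z = +1.
= (61.4/1) · log₁₀(3.1/110) = 61.40 · log₁₀(0.02818)
= 61.40 · (-1.5500) = -95.17 mV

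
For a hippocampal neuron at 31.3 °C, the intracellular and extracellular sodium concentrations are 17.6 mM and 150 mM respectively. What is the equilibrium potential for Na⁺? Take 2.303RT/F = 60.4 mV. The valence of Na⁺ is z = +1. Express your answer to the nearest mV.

56 mV

E = (60.4/z) · log₁₀([Na⁺]_out/[Na⁺]_in) with z = +1.
= (60.4/1) · log₁₀(150/17.6) = 60.40 · log₁₀(8.523)
= 60.40 · (0.9306) = 56.21 mV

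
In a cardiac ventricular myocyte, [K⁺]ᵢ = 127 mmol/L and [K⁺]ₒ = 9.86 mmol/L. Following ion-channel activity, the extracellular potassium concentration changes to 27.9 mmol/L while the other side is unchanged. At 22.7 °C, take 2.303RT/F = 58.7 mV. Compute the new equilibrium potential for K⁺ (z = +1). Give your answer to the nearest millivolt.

After the shift: [K⁺]_out = 27.9, [K⁺]_in = 127 mmol/L.
E_new = (58.7/1)·log₁₀(27.9/127) = 58.70 · (-0.6582) = -38.64 mV

-39 mV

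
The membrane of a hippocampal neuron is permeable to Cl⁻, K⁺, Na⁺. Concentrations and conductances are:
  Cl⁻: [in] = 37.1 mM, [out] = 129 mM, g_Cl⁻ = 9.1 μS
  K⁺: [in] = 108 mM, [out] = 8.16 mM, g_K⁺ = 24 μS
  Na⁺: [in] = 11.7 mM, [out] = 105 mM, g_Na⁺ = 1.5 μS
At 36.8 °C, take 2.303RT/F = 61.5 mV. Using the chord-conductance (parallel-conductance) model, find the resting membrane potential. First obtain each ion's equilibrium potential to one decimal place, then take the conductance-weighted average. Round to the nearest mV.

E_Cl⁻ = (61.5/-1)·log₁₀(129/37.1) = -33.3 mV
E_K⁺ = (61.5/1)·log₁₀(8.16/108) = -69.0 mV
E_Na⁺ = (61.5/1)·log₁₀(105/11.7) = 58.6 mV
Vm = (Σ gᵢEᵢ)/(Σ gᵢ) = (9.1·-33.3 + 24·-69.0 + 1.5·58.6) / (9.1 + 24 + 1.5)
= -1871.13 / 34.6 = -54.08 mV

-54 mV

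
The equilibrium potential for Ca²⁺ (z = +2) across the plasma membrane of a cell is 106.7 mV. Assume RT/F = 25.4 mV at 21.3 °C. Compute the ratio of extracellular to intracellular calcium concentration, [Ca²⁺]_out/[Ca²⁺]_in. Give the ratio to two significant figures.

ln([out]/[in]) = E·z/(25.4) = 106.7 × 2 / 25.4 = 8.4016
[out]/[in] = e^(8.4016) = 4454

4500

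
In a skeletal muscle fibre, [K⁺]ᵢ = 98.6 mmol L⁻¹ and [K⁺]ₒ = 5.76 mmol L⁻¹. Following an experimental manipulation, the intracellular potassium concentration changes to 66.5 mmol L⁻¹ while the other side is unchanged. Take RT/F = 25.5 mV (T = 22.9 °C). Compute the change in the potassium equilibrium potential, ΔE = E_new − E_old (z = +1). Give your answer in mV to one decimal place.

10.0 mV

E_old = (25.5/1)·ln(5.76/98.6) = -72.42 mV
E_new = (25.5/1)·ln(5.76/66.5) = -62.38 mV
ΔE = -62.38 − (-72.42) = 10.04 mV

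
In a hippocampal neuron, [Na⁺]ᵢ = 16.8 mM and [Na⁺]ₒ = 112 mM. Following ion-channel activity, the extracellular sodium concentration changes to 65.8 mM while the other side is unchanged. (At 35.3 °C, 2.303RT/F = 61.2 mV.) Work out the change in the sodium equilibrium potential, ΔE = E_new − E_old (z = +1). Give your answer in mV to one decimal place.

E_old = (61.2/1)·log₁₀(112/16.8) = 50.42 mV
E_new = (61.2/1)·log₁₀(65.8/16.8) = 36.29 mV
ΔE = 36.29 − (50.42) = -14.14 mV

-14.1 mV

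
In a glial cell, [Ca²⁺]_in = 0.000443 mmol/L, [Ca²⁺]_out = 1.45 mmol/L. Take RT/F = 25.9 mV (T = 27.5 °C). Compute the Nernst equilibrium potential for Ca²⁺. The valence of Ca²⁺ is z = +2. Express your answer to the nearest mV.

105 mV

E = (25.9/z) · ln([Ca²⁺]_out/[Ca²⁺]_in) with z = +2.
= (25.9/2) · ln(1.45/0.000443) = 12.95 · ln(3273)
= 12.95 · (8.0935) = 104.81 mV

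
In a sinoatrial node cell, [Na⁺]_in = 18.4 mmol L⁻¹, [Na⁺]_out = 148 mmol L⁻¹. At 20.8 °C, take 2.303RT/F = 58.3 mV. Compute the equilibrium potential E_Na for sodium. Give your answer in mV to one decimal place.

52.8 mV

E = (58.3/z) · log₁₀([Na⁺]_out/[Na⁺]_in) with z = +1.
= (58.3/1) · log₁₀(148/18.4) = 58.30 · log₁₀(8.043)
= 58.30 · (0.9054) = 52.79 mV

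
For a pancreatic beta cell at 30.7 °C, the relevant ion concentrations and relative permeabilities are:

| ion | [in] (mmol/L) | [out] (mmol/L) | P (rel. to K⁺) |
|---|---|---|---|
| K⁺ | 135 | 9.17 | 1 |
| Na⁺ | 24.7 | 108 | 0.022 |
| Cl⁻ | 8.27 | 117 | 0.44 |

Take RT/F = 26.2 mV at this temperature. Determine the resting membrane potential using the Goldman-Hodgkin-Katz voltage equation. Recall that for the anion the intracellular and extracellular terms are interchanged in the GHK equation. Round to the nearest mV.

Vm = 26.2 · ln[(Σ P·[cation]ₒ + Σ P·[anion]ᵢ) / (Σ P·[cation]ᵢ + Σ P·[anion]ₒ)]
Numerator = 1×9.17 + 0.022×108 + 0.44×8.27 = 15.18
Denominator = 1×135 + 0.022×24.7 + 0.44×117 = 187
Vm = 26.2 · ln(0.081192) = 26.2 × (-2.5109) = -65.79 mV

-66 mV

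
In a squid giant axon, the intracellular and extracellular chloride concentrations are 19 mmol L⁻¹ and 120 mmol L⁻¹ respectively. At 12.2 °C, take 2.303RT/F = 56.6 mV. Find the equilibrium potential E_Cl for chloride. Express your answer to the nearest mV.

-45 mV

E = (56.6/z) · log₁₀([Cl⁻]_out/[Cl⁻]_in) with z = -1.
For an anion, dividing by z = -1 reverses the sign.
= (56.6/-1) · log₁₀(120/19) = -56.60 · log₁₀(6.316)
= -56.60 · (0.8004) = -45.30 mV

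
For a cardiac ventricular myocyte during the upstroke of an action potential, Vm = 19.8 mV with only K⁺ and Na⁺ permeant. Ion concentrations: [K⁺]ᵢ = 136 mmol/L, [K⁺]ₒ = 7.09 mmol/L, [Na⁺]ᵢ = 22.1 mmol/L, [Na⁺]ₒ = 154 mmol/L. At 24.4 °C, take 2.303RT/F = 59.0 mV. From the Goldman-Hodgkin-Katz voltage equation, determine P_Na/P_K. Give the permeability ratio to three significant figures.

Let α = P_Na/P_K. GHK: Vm = 59.0·log₁₀[(Kₒ + α·Naₒ)/(Kᵢ + α·Naᵢ)].
10^(Vm/59.0) = 10^(19.8/59.0) = 2.1657
So 2.1657·(Kᵢ + α·Naᵢ) = Kₒ + α·Naₒ → α = (2.1657·136.0 − 7.09) / (154.0 − 2.1657·22.1)
α = (294.5 − 7.09) / (154.0 − 47.86) = 287.4/106.1 = 2.708

2.71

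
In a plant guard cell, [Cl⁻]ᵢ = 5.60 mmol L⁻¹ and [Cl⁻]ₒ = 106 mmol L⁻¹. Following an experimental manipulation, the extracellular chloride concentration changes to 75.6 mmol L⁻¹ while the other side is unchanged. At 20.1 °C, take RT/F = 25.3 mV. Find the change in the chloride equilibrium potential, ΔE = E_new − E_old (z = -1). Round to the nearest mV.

E_old = (25.3/-1)·ln(106/5.60) = -74.40 mV
E_new = (25.3/-1)·ln(75.6/5.60) = -65.85 mV
ΔE = -65.85 − (-74.40) = 8.55 mV

9 mV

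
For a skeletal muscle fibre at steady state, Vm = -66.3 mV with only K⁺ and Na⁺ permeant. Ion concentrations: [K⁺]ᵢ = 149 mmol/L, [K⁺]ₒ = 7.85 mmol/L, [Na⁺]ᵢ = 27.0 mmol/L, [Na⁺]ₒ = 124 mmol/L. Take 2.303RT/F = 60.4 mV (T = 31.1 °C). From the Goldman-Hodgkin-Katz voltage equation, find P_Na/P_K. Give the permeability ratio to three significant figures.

Let α = P_Na/P_K. GHK: Vm = 60.4·log₁₀[(Kₒ + α·Naₒ)/(Kᵢ + α·Naᵢ)].
10^(Vm/60.4) = 10^(-66.3/60.4) = 0.079858
So 0.079858·(Kᵢ + α·Naᵢ) = Kₒ + α·Naₒ → α = (0.079858·149.0 − 7.85) / (124.0 − 0.079858·27.0)
α = (11.9 − 7.85) / (124.0 − 2.156) = 4.049/121.8 = 0.03323

0.0332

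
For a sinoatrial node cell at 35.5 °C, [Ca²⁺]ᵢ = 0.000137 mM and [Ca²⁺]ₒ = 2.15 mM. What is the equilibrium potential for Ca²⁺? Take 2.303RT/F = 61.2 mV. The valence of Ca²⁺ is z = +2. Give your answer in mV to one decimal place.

128.4 mV

E = (61.2/z) · log₁₀([Ca²⁺]_out/[Ca²⁺]_in) with z = +2.
= (61.2/2) · log₁₀(2.15/0.000137) = 30.60 · log₁₀(1.569e+04)
= 30.60 · (4.1957) = 128.39 mV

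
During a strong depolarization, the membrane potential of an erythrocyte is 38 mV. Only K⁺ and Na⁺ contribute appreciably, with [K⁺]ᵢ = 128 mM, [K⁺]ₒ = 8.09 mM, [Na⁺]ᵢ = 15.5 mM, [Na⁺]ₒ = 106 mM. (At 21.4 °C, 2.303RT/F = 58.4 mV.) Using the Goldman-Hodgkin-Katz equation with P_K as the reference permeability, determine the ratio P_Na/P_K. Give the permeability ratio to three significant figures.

15.4

Let α = P_Na/P_K. GHK: Vm = 58.4·log₁₀[(Kₒ + α·Naₒ)/(Kᵢ + α·Naᵢ)].
10^(Vm/58.4) = 10^(38.0/58.4) = 4.4739
So 4.4739·(Kᵢ + α·Naᵢ) = Kₒ + α·Naₒ → α = (4.4739·128.0 − 8.09) / (106.0 − 4.4739·15.5)
α = (572.7 − 8.09) / (106.0 − 69.35) = 564.6/36.65 = 15.4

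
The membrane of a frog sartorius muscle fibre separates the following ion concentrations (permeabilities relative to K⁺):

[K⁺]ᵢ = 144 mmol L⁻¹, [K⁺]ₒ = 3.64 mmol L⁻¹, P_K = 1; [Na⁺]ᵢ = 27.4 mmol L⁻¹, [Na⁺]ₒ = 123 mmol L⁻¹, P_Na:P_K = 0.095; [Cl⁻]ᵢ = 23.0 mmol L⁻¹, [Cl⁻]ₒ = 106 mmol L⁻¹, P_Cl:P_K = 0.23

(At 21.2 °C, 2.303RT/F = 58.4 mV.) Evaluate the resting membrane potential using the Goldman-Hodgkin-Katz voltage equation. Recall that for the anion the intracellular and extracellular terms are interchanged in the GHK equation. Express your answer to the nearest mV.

-54 mV

Vm = 58.4 · log₁₀[(Σ P·[cation]ₒ + Σ P·[anion]ᵢ) / (Σ P·[cation]ᵢ + Σ P·[anion]ₒ)]
Numerator = 1×3.64 + 0.095×123 + 0.23×23.0 = 20.62
Denominator = 1×144 + 0.095×27.4 + 0.23×106 = 171
Vm = 58.4 · log₁₀(0.12057) = 58.4 × (-0.9188) = -53.66 mV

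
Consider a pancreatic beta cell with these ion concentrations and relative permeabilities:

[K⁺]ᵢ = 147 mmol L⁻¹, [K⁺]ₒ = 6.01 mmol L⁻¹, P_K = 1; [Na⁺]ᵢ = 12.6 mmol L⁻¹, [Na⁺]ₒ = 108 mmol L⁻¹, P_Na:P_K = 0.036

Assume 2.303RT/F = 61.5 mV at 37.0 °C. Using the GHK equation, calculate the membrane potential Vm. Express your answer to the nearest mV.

-72 mV

Vm = 61.5 · log₁₀[(Σ P·[cation]ₒ + Σ P·[anion]ᵢ) / (Σ P·[cation]ᵢ + Σ P·[anion]ₒ)]
Numerator = 1×6.01 + 0.036×108 = 9.898
Denominator = 1×147 + 0.036×12.6 = 147.5
Vm = 61.5 · log₁₀(0.067126) = 61.5 × (-1.1731) = -72.15 mV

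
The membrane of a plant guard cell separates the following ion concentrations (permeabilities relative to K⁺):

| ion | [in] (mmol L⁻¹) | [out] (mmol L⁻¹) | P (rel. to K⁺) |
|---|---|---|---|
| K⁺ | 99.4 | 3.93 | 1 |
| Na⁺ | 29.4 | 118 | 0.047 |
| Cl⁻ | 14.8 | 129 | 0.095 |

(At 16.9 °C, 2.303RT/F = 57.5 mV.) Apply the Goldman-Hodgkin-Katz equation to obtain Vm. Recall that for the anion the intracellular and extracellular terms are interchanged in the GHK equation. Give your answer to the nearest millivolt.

Vm = 57.5 · log₁₀[(Σ P·[cation]ₒ + Σ P·[anion]ᵢ) / (Σ P·[cation]ᵢ + Σ P·[anion]ₒ)]
Numerator = 1×3.93 + 0.047×118 + 0.095×14.8 = 10.88
Denominator = 1×99.4 + 0.047×29.4 + 0.095×129 = 113
Vm = 57.5 · log₁₀(0.09627) = 57.5 × (-1.0165) = -58.45 mV

-58 mV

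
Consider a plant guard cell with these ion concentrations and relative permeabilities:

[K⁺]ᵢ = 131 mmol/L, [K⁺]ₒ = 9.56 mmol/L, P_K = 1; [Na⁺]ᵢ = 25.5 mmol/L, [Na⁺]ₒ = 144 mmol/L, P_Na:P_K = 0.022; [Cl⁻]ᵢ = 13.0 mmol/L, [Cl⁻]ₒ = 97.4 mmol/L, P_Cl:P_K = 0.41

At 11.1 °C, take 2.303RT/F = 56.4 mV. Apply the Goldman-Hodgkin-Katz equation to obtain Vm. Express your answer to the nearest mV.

Vm = 56.4 · log₁₀[(Σ P·[cation]ₒ + Σ P·[anion]ᵢ) / (Σ P·[cation]ᵢ + Σ P·[anion]ₒ)]
Numerator = 1×9.56 + 0.022×144 + 0.41×13.0 = 18.06
Denominator = 1×131 + 0.022×25.5 + 0.41×97.4 = 171.5
Vm = 56.4 · log₁₀(0.1053) = 56.4 × (-0.9776) = -55.14 mV

-55 mV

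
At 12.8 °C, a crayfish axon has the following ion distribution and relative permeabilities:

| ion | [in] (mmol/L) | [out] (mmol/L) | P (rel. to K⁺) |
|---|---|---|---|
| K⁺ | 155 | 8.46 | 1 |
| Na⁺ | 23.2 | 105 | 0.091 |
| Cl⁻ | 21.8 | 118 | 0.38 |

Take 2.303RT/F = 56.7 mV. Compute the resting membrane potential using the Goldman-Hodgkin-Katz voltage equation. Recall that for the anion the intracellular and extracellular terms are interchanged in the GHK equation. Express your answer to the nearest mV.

Vm = 56.7 · log₁₀[(Σ P·[cation]ₒ + Σ P·[anion]ᵢ) / (Σ P·[cation]ᵢ + Σ P·[anion]ₒ)]
Numerator = 1×8.46 + 0.091×105 + 0.38×21.8 = 26.3
Denominator = 1×155 + 0.091×23.2 + 0.38×118 = 202
Vm = 56.7 · log₁₀(0.13022) = 56.7 × (-0.8853) = -50.20 mV

-50 mV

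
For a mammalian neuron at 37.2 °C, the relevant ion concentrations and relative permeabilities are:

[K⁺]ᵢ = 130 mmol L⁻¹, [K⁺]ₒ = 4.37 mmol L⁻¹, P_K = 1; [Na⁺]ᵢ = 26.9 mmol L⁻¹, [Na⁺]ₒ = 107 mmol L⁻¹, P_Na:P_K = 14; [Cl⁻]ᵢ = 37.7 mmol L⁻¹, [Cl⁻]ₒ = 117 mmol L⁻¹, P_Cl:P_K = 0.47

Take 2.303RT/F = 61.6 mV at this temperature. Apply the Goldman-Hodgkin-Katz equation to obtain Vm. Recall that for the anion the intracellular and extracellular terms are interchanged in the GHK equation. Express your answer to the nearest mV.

Vm = 61.6 · log₁₀[(Σ P·[cation]ₒ + Σ P·[anion]ᵢ) / (Σ P·[cation]ᵢ + Σ P·[anion]ₒ)]
Numerator = 1×4.37 + 14×107 + 0.47×37.7 = 1520
Denominator = 1×130 + 14×26.9 + 0.47×117 = 561.6
Vm = 61.6 · log₁₀(2.7068) = 61.6 × (0.4324) = 26.64 mV

27 mV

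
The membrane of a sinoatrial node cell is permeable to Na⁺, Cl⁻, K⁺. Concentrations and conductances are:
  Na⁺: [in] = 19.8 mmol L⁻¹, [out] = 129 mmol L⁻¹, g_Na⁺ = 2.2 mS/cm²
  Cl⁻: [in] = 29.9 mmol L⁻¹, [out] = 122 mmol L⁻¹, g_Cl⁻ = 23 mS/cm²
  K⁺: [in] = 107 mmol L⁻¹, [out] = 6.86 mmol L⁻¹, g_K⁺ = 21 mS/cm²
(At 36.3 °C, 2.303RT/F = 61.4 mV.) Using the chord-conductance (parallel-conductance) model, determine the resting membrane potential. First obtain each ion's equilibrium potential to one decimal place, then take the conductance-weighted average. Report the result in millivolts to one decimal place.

-49.6 mV

E_Na⁺ = (61.4/1)·log₁₀(129/19.8) = 50.0 mV
E_Cl⁻ = (61.4/-1)·log₁₀(122/29.9) = -37.5 mV
E_K⁺ = (61.4/1)·log₁₀(6.86/107) = -73.3 mV
Vm = (Σ gᵢEᵢ)/(Σ gᵢ) = (2.2·50.0 + 23·-37.5 + 21·-73.3) / (2.2 + 23 + 21)
= -2291.80 / 46.2 = -49.61 mV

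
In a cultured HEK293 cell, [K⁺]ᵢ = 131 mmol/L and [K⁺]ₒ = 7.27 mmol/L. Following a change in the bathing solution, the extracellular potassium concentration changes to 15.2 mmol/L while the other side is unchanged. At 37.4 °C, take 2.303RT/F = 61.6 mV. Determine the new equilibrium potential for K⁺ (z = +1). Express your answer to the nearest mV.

-58 mV

After the shift: [K⁺]_out = 15.2, [K⁺]_in = 131 mmol/L.
E_new = (61.6/1)·log₁₀(15.2/131) = 61.60 · (-0.9354) = -57.62 mV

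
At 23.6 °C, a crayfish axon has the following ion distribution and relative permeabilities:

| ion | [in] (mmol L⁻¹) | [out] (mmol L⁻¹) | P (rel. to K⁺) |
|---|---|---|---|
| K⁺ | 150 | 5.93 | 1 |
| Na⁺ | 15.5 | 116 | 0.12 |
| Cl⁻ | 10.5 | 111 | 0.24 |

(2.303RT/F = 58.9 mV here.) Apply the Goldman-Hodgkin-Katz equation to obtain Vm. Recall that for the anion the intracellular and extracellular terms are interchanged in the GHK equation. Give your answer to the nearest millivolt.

Vm = 58.9 · log₁₀[(Σ P·[cation]ₒ + Σ P·[anion]ᵢ) / (Σ P·[cation]ᵢ + Σ P·[anion]ₒ)]
Numerator = 1×5.93 + 0.12×116 + 0.24×10.5 = 22.37
Denominator = 1×150 + 0.12×15.5 + 0.24×111 = 178.5
Vm = 58.9 · log₁₀(0.12532) = 58.9 × (-0.9020) = -53.13 mV

-53 mV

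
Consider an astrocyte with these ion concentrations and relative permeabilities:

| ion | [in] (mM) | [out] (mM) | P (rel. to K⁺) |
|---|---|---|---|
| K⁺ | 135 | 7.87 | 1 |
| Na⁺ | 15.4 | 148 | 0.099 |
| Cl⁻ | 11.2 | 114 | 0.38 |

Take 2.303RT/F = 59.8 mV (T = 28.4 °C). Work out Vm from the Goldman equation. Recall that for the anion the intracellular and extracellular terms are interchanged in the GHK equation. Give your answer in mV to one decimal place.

Vm = 59.8 · log₁₀[(Σ P·[cation]ₒ + Σ P·[anion]ᵢ) / (Σ P·[cation]ᵢ + Σ P·[anion]ₒ)]
Numerator = 1×7.87 + 0.099×148 + 0.38×11.2 = 26.78
Denominator = 1×135 + 0.099×15.4 + 0.38×114 = 179.8
Vm = 59.8 · log₁₀(0.1489) = 59.8 × (-0.8271) = -49.46 mV

-49.5 mV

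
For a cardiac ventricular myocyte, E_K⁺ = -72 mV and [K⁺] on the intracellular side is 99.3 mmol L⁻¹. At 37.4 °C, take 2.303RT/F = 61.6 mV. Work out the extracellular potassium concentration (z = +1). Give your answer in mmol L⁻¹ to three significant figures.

Nernst: E = (61.6/1) · log₁₀([out]/[in]), so log₁₀([out]/[in]) = -72.0 × 1 / 61.6 = -1.1688.
[out]/[in] = 10^(-1.1688) = 0.06779.
[out] = 0.06779 × 99.3 = 6.732 mmol L⁻¹.

6.73 mmol L⁻¹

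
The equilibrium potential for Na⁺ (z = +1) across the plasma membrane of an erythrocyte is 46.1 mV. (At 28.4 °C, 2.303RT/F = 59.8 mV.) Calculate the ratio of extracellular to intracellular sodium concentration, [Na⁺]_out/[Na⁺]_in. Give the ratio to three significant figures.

5.90

log₁₀([out]/[in]) = E·z/(59.8) = 46.1 × 1 / 59.8 = 0.7709
[out]/[in] = 10^(0.7709) = 5.901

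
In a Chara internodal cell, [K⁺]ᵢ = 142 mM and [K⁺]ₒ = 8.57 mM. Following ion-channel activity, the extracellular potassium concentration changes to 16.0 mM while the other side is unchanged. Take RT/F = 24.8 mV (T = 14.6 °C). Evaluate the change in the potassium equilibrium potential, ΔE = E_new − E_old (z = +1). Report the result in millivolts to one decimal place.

15.5 mV

E_old = (24.8/1)·ln(8.57/142) = -69.63 mV
E_new = (24.8/1)·ln(16.0/142) = -54.14 mV
ΔE = -54.14 − (-69.63) = 15.48 mV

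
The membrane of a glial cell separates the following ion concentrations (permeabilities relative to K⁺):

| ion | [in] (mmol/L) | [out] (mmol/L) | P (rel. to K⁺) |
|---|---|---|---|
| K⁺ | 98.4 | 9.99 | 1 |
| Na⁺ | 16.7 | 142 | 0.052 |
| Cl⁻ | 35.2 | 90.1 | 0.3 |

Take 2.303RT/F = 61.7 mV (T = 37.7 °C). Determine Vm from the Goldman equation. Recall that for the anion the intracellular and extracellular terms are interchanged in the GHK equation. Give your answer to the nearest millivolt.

-40 mV

Vm = 61.7 · log₁₀[(Σ P·[cation]ₒ + Σ P·[anion]ᵢ) / (Σ P·[cation]ᵢ + Σ P·[anion]ₒ)]
Numerator = 1×9.99 + 0.052×142 + 0.3×35.2 = 27.93
Denominator = 1×98.4 + 0.052×16.7 + 0.3×90.1 = 126.3
Vm = 61.7 · log₁₀(0.22117) = 61.7 × (-0.6553) = -40.43 mV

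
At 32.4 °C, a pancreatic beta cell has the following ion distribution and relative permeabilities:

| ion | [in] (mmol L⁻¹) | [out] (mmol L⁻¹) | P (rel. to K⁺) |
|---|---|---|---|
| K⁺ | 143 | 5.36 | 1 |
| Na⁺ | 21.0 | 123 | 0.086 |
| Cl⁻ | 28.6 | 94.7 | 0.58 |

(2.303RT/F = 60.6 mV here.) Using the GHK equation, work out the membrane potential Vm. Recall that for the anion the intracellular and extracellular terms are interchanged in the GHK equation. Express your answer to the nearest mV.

Vm = 60.6 · log₁₀[(Σ P·[cation]ₒ + Σ P·[anion]ᵢ) / (Σ P·[cation]ᵢ + Σ P·[anion]ₒ)]
Numerator = 1×5.36 + 0.086×123 + 0.58×28.6 = 32.53
Denominator = 1×143 + 0.086×21.0 + 0.58×94.7 = 199.7
Vm = 60.6 · log₁₀(0.16285) = 60.6 × (-0.7882) = -47.77 mV

-48 mV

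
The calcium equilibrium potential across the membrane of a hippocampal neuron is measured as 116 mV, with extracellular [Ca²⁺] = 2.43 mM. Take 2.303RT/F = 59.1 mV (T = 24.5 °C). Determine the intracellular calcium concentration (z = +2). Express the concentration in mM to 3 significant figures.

Nernst: E = (59.1/2) · log₁₀([out]/[in]), so log₁₀([out]/[in]) = 116.0 × 2 / 59.1 = 3.9255.
[out]/[in] = 10^(3.9255) = 8425.
[in] = 2.43 / 8425 = 0.0002884 mM.

0.000288 mM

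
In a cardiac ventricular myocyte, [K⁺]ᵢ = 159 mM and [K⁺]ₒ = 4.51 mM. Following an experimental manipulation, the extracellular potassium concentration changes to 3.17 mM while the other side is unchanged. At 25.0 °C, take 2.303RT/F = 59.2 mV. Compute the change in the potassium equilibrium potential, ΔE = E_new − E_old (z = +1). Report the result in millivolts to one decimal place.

-9.1 mV

E_old = (59.2/1)·log₁₀(4.51/159) = -91.60 mV
E_new = (59.2/1)·log₁₀(3.17/159) = -100.66 mV
ΔE = -100.66 − (-91.60) = -9.06 mV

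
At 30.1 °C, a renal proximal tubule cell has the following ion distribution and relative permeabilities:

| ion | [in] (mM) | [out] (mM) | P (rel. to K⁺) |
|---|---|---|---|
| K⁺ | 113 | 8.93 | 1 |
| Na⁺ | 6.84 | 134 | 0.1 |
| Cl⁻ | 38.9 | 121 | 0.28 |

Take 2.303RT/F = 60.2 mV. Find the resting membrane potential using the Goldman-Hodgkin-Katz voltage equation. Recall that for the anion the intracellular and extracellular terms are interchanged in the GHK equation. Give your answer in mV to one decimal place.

-39.0 mV

Vm = 60.2 · log₁₀[(Σ P·[cation]ₒ + Σ P·[anion]ᵢ) / (Σ P·[cation]ᵢ + Σ P·[anion]ₒ)]
Numerator = 1×8.93 + 0.1×134 + 0.28×38.9 = 33.22
Denominator = 1×113 + 0.1×6.84 + 0.28×121 = 147.6
Vm = 60.2 · log₁₀(0.22514) = 60.2 × (-0.6476) = -38.98 mV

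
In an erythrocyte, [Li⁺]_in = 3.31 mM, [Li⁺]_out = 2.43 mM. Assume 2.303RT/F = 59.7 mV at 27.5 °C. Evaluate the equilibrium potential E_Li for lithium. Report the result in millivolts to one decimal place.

-8.0 mV

E = (59.7/z) · log₁₀([Li⁺]_out/[Li⁺]_in) with z = +1.
= (59.7/1) · log₁₀(2.43/3.31) = 59.70 · log₁₀(0.7341)
= 59.70 · (-0.1342) = -8.01 mV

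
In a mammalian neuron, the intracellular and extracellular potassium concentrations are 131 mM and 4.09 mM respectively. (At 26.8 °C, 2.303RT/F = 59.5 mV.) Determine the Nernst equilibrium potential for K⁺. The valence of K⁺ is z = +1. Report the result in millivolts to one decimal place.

-89.6 mV

E = (59.5/z) · log₁₀([K⁺]_out/[K⁺]_in) with z = +1.
= (59.5/1) · log₁₀(4.09/131) = 59.50 · log₁₀(0.03122)
= 59.50 · (-1.5055) = -89.58 mV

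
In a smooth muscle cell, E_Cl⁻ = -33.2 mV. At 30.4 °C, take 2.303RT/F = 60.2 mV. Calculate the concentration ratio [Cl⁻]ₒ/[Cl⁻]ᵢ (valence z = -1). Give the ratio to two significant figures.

3.6

log₁₀([out]/[in]) = E·z/(60.2) = -33.2 × -1 / 60.2 = 0.5515
[out]/[in] = 10^(0.5515) = 3.56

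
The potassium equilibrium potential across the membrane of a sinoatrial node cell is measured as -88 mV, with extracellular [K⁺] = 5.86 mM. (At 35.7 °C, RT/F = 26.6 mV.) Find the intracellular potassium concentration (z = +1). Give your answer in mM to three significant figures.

Nernst: E = (26.6/1) · ln([out]/[in]), so ln([out]/[in]) = -88.0 × 1 / 26.6 = -3.3083.
[out]/[in] = e^(-3.3083) = 0.03658.
[in] = 5.86 / 0.03658 = 160.2 mM.

160 mM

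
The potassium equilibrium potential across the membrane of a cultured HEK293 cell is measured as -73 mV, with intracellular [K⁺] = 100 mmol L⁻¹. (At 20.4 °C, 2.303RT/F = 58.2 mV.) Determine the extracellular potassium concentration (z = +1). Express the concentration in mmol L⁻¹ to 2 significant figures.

Nernst: E = (58.2/1) · log₁₀([out]/[in]), so log₁₀([out]/[in]) = -73.0 × 1 / 58.2 = -1.2543.
[out]/[in] = 10^(-1.2543) = 0.05568.
[out] = 0.05568 × 100 = 5.568 mmol L⁻¹.

5.6 mmol L⁻¹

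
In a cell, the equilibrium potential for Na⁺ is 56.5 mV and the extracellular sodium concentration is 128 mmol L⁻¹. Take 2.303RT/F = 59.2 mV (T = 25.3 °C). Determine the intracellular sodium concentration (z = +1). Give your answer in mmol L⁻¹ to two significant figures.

14 mmol L⁻¹

Nernst: E = (59.2/1) · log₁₀([out]/[in]), so log₁₀([out]/[in]) = 56.5 × 1 / 59.2 = 0.9544.
[out]/[in] = 10^(0.9544) = 9.003.
[in] = 128 / 9.003 = 14.22 mmol L⁻¹.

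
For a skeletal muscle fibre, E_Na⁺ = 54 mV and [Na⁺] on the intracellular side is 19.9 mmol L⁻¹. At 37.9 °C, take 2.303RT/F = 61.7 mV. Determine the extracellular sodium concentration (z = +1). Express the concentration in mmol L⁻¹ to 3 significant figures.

Nernst: E = (61.7/1) · log₁₀([out]/[in]), so log₁₀([out]/[in]) = 54.0 × 1 / 61.7 = 0.8752.
[out]/[in] = 10^(0.8752) = 7.502.
[out] = 7.502 × 19.9 = 149.3 mmol L⁻¹.

149 mmol L⁻¹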